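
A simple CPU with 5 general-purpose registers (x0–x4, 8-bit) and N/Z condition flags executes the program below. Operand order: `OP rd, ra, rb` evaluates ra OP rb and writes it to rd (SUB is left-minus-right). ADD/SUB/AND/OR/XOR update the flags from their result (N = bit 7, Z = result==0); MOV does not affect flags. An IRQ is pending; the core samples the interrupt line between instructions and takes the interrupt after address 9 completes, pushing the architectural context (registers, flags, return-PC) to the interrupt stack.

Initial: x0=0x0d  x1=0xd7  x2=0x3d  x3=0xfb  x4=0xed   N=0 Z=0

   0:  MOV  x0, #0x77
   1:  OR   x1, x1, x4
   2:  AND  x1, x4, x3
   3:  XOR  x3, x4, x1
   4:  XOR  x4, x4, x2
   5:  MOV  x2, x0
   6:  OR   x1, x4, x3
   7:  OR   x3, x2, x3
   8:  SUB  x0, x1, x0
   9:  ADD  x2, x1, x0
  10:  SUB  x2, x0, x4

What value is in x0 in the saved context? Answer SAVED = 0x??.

after  0: x0=0x77 x1=0xd7 x2=0x3d x3=0xfb x4=0xed  N=0 Z=0
after  1: x0=0x77 x1=0xff x2=0x3d x3=0xfb x4=0xed  N=1 Z=0
after  2: x0=0x77 x1=0xe9 x2=0x3d x3=0xfb x4=0xed  N=1 Z=0
after  3: x0=0x77 x1=0xe9 x2=0x3d x3=0x04 x4=0xed  N=0 Z=0
after  4: x0=0x77 x1=0xe9 x2=0x3d x3=0x04 x4=0xd0  N=1 Z=0
after  5: x0=0x77 x1=0xe9 x2=0x77 x3=0x04 x4=0xd0  N=1 Z=0
after  6: x0=0x77 x1=0xd4 x2=0x77 x3=0x04 x4=0xd0  N=1 Z=0
after  7: x0=0x77 x1=0xd4 x2=0x77 x3=0x77 x4=0xd0  N=0 Z=0
after  8: x0=0x5d x1=0xd4 x2=0x77 x3=0x77 x4=0xd0  N=0 Z=0
after  9: x0=0x5d x1=0xd4 x2=0x31 x3=0x77 x4=0xd0  N=0 Z=0
-- IRQ taken; context saved, return-PC = 10 --

SAVED = 0x5d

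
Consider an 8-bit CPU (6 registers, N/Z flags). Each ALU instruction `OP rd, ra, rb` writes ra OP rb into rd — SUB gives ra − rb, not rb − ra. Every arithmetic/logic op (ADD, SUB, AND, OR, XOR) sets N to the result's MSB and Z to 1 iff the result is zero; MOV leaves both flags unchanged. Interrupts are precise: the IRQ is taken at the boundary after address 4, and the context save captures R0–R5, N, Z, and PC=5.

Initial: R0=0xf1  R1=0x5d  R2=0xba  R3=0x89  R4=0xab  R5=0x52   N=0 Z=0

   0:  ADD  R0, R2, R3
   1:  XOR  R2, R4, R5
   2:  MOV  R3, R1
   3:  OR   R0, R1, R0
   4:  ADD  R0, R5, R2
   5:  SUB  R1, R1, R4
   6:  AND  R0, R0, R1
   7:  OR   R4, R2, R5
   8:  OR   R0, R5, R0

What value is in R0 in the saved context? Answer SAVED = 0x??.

after  0: R0=0x43 R1=0x5d R2=0xba R3=0x89 R4=0xab R5=0x52  N=0 Z=0
after  1: R0=0x43 R1=0x5d R2=0xf9 R3=0x89 R4=0xab R5=0x52  N=1 Z=0
after  2: R0=0x43 R1=0x5d R2=0xf9 R3=0x5d R4=0xab R5=0x52  N=1 Z=0
after  3: R0=0x5f R1=0x5d R2=0xf9 R3=0x5d R4=0xab R5=0x52  N=0 Z=0
after  4: R0=0x4b R1=0x5d R2=0xf9 R3=0x5d R4=0xab R5=0x52  N=0 Z=0
-- IRQ taken; context saved, return-PC = 5 --

SAVED = 0x4b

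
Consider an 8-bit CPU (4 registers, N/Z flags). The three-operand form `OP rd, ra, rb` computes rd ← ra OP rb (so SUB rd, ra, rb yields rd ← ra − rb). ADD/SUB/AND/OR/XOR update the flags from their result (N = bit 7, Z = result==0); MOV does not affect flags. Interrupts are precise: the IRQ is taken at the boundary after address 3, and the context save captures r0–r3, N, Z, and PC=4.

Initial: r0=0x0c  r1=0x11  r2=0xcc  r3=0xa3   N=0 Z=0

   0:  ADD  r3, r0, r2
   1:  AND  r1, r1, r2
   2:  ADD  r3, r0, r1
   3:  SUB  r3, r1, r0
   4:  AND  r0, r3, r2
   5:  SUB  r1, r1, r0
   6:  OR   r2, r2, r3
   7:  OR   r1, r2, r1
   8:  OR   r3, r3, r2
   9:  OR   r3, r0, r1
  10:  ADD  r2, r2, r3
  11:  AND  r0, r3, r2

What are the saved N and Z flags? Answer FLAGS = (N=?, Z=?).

after  0: r0=0x0c r1=0x11 r2=0xcc r3=0xd8  N=1 Z=0
after  1: r0=0x0c r1=0x00 r2=0xcc r3=0xd8  N=0 Z=1
after  2: r0=0x0c r1=0x00 r2=0xcc r3=0x0c  N=0 Z=0
after  3: r0=0x0c r1=0x00 r2=0xcc r3=0xf4  N=1 Z=0
-- IRQ taken; context saved, return-PC = 4 --

FLAGS = (N=1, Z=0)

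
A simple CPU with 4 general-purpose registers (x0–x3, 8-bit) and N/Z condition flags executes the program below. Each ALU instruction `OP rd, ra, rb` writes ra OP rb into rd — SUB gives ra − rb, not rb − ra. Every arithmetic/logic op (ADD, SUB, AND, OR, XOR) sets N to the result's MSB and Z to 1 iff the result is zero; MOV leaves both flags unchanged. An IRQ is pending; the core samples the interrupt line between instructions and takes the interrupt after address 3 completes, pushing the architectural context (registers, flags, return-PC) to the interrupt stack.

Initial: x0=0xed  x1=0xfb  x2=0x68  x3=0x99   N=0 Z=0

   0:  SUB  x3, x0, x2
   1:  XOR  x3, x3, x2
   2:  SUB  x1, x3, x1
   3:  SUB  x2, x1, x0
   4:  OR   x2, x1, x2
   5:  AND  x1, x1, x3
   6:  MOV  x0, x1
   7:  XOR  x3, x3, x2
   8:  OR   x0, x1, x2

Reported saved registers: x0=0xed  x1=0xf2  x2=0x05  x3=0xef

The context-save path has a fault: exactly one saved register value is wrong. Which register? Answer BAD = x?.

BAD = x3

after  0: x0=0xed x1=0xfb x2=0x68 x3=0x85  N=1 Z=0
after  1: x0=0xed x1=0xfb x2=0x68 x3=0xed  N=1 Z=0
after  2: x0=0xed x1=0xf2 x2=0x68 x3=0xed  N=1 Z=0
after  3: x0=0xed x1=0xf2 x2=0x05 x3=0xed  N=0 Z=0
-- IRQ taken; context saved, return-PC = 4 --
mismatch: x3: reported 0xef vs actual 0xed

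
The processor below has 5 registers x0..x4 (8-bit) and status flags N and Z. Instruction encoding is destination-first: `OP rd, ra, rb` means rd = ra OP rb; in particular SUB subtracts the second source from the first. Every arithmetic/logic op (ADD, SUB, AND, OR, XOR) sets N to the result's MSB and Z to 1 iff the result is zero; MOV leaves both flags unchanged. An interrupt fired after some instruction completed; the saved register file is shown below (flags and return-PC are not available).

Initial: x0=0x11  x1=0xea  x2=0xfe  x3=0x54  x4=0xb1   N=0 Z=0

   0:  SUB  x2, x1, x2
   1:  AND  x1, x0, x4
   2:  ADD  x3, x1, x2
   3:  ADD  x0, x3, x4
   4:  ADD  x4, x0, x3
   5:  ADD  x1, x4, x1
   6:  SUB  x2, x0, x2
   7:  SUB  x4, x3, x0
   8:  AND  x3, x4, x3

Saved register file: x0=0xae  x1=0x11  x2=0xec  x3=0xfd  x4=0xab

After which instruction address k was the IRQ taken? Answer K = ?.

after  0: x0=0x11 x1=0xea x2=0xec x3=0x54 x4=0xb1  N=1 Z=0
after  1: x0=0x11 x1=0x11 x2=0xec x3=0x54 x4=0xb1  N=0 Z=0
after  2: x0=0x11 x1=0x11 x2=0xec x3=0xfd x4=0xb1  N=1 Z=0
after  3: x0=0xae x1=0x11 x2=0xec x3=0xfd x4=0xb1  N=1 Z=0
after  4: x0=0xae x1=0x11 x2=0xec x3=0xfd x4=0xab  N=1 Z=0
-- IRQ taken; context saved, return-PC = 5 --

K = 4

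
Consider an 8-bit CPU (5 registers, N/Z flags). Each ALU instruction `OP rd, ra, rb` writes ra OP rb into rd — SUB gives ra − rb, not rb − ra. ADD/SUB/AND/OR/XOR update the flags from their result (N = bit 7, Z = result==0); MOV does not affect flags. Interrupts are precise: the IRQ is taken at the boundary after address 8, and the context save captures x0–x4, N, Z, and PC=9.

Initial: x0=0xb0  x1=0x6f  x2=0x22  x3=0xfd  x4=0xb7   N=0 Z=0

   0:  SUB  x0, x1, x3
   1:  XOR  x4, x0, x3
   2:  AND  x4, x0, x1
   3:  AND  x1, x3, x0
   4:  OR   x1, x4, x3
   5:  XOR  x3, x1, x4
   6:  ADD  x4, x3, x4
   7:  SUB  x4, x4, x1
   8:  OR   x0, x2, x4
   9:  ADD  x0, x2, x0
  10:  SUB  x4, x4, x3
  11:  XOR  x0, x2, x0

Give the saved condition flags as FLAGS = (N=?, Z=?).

FLAGS = (N=0, Z=0)

after  0: x0=0x72 x1=0x6f x2=0x22 x3=0xfd x4=0xb7  N=0 Z=0
after  1: x0=0x72 x1=0x6f x2=0x22 x3=0xfd x4=0x8f  N=1 Z=0
after  2: x0=0x72 x1=0x6f x2=0x22 x3=0xfd x4=0x62  N=0 Z=0
after  3: x0=0x72 x1=0x70 x2=0x22 x3=0xfd x4=0x62  N=0 Z=0
after  4: x0=0x72 x1=0xff x2=0x22 x3=0xfd x4=0x62  N=1 Z=0
after  5: x0=0x72 x1=0xff x2=0x22 x3=0x9d x4=0x62  N=1 Z=0
after  6: x0=0x72 x1=0xff x2=0x22 x3=0x9d x4=0xff  N=1 Z=0
after  7: x0=0x72 x1=0xff x2=0x22 x3=0x9d x4=0x00  N=0 Z=1
after  8: x0=0x22 x1=0xff x2=0x22 x3=0x9d x4=0x00  N=0 Z=0
-- IRQ taken; context saved, return-PC = 9 --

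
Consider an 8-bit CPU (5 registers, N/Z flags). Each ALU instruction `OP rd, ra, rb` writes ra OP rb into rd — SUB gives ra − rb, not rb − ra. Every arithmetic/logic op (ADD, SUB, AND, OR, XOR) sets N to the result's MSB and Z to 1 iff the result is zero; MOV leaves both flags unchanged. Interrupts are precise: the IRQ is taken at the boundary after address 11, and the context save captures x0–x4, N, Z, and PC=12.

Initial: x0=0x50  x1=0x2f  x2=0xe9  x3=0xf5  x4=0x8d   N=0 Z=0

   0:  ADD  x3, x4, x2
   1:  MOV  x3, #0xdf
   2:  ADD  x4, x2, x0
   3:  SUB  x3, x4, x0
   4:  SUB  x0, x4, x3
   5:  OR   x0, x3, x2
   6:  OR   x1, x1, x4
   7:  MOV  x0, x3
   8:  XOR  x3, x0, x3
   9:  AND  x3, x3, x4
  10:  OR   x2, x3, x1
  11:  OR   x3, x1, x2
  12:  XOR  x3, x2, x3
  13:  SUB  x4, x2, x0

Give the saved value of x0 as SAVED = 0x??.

after  0: x0=0x50 x1=0x2f x2=0xe9 x3=0x76 x4=0x8d  N=0 Z=0
after  1: x0=0x50 x1=0x2f x2=0xe9 x3=0xdf x4=0x8d  N=0 Z=0
after  2: x0=0x50 x1=0x2f x2=0xe9 x3=0xdf x4=0x39  N=0 Z=0
after  3: x0=0x50 x1=0x2f x2=0xe9 x3=0xe9 x4=0x39  N=1 Z=0
after  4: x0=0x50 x1=0x2f x2=0xe9 x3=0xe9 x4=0x39  N=0 Z=0
after  5: x0=0xe9 x1=0x2f x2=0xe9 x3=0xe9 x4=0x39  N=1 Z=0
after  6: x0=0xe9 x1=0x3f x2=0xe9 x3=0xe9 x4=0x39  N=0 Z=0
after  7: x0=0xe9 x1=0x3f x2=0xe9 x3=0xe9 x4=0x39  N=0 Z=0
after  8: x0=0xe9 x1=0x3f x2=0xe9 x3=0x00 x4=0x39  N=0 Z=1
after  9: x0=0xe9 x1=0x3f x2=0xe9 x3=0x00 x4=0x39  N=0 Z=1
after 10: x0=0xe9 x1=0x3f x2=0x3f x3=0x00 x4=0x39  N=0 Z=0
after 11: x0=0xe9 x1=0x3f x2=0x3f x3=0x3f x4=0x39  N=0 Z=0
-- IRQ taken; context saved, return-PC = 12 --

SAVED = 0xe9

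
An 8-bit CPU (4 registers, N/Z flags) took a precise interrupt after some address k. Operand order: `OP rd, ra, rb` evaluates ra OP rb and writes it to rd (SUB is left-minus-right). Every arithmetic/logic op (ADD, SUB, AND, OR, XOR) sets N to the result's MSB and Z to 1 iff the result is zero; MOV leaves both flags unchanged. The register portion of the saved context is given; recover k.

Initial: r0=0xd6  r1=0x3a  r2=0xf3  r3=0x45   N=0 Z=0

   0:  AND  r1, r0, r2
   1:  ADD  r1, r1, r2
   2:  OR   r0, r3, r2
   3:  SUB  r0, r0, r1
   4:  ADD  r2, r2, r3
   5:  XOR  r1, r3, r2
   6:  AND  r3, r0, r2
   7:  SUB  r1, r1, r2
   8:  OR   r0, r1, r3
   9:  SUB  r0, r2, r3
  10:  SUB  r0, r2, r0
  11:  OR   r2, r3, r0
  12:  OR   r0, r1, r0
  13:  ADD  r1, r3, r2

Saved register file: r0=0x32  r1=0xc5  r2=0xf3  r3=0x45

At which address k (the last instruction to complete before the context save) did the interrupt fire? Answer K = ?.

K = 3

after  0: r0=0xd6 r1=0xd2 r2=0xf3 r3=0x45  N=1 Z=0
after  1: r0=0xd6 r1=0xc5 r2=0xf3 r3=0x45  N=1 Z=0
after  2: r0=0xf7 r1=0xc5 r2=0xf3 r3=0x45  N=1 Z=0
after  3: r0=0x32 r1=0xc5 r2=0xf3 r3=0x45  N=0 Z=0
-- IRQ taken; context saved, return-PC = 4 --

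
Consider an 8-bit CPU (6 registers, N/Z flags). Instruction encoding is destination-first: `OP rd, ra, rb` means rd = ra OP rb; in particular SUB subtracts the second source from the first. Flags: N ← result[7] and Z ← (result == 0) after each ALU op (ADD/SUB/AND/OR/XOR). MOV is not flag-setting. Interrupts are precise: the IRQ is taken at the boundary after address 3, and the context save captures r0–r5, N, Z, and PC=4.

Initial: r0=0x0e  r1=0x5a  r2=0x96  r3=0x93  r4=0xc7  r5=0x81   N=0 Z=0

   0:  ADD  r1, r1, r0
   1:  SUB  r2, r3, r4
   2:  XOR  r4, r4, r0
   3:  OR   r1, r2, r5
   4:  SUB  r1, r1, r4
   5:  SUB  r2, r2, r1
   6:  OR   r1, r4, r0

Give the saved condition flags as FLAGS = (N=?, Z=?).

after  0: r0=0x0e r1=0x68 r2=0x96 r3=0x93 r4=0xc7 r5=0x81  N=0 Z=0
after  1: r0=0x0e r1=0x68 r2=0xcc r3=0x93 r4=0xc7 r5=0x81  N=1 Z=0
after  2: r0=0x0e r1=0x68 r2=0xcc r3=0x93 r4=0xc9 r5=0x81  N=1 Z=0
after  3: r0=0x0e r1=0xcd r2=0xcc r3=0x93 r4=0xc9 r5=0x81  N=1 Z=0
-- IRQ taken; context saved, return-PC = 4 --

FLAGS = (N=1, Z=0)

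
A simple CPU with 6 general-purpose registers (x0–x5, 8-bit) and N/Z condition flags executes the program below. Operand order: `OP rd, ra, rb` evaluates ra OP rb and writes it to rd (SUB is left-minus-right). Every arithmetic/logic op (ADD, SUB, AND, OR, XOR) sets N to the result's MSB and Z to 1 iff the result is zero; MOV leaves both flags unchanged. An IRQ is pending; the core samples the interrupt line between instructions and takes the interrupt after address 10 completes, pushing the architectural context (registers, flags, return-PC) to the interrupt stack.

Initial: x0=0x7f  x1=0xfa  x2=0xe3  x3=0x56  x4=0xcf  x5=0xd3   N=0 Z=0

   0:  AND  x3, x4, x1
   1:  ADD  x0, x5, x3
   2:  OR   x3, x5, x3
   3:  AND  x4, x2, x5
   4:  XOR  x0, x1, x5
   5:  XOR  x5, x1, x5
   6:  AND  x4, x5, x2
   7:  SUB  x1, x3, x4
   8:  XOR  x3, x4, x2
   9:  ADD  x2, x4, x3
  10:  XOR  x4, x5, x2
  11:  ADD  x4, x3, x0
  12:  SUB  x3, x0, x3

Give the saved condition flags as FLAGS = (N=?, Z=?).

after  0: x0=0x7f x1=0xfa x2=0xe3 x3=0xca x4=0xcf x5=0xd3  N=1 Z=0
after  1: x0=0x9d x1=0xfa x2=0xe3 x3=0xca x4=0xcf x5=0xd3  N=1 Z=0
after  2: x0=0x9d x1=0xfa x2=0xe3 x3=0xdb x4=0xcf x5=0xd3  N=1 Z=0
after  3: x0=0x9d x1=0xfa x2=0xe3 x3=0xdb x4=0xc3 x5=0xd3  N=1 Z=0
after  4: x0=0x29 x1=0xfa x2=0xe3 x3=0xdb x4=0xc3 x5=0xd3  N=0 Z=0
after  5: x0=0x29 x1=0xfa x2=0xe3 x3=0xdb x4=0xc3 x5=0x29  N=0 Z=0
after  6: x0=0x29 x1=0xfa x2=0xe3 x3=0xdb x4=0x21 x5=0x29  N=0 Z=0
after  7: x0=0x29 x1=0xba x2=0xe3 x3=0xdb x4=0x21 x5=0x29  N=1 Z=0
after  8: x0=0x29 x1=0xba x2=0xe3 x3=0xc2 x4=0x21 x5=0x29  N=1 Z=0
after  9: x0=0x29 x1=0xba x2=0xe3 x3=0xc2 x4=0x21 x5=0x29  N=1 Z=0
after 10: x0=0x29 x1=0xba x2=0xe3 x3=0xc2 x4=0xca x5=0x29  N=1 Z=0
-- IRQ taken; context saved, return-PC = 11 --

FLAGS = (N=1, Z=0)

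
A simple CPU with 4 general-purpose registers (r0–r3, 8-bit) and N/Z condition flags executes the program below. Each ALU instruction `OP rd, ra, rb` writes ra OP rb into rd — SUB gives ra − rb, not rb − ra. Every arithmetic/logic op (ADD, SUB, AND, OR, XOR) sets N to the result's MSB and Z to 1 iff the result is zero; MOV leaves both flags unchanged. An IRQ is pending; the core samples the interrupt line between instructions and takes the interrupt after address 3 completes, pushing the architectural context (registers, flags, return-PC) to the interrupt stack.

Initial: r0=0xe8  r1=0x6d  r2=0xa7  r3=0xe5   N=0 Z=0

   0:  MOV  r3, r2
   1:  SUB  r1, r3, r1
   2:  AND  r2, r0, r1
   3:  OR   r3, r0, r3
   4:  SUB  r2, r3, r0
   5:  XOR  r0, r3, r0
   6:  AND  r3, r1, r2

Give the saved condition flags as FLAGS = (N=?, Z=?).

after  0: r0=0xe8 r1=0x6d r2=0xa7 r3=0xa7  N=0 Z=0
after  1: r0=0xe8 r1=0x3a r2=0xa7 r3=0xa7  N=0 Z=0
after  2: r0=0xe8 r1=0x3a r2=0x28 r3=0xa7  N=0 Z=0
after  3: r0=0xe8 r1=0x3a r2=0x28 r3=0xef  N=1 Z=0
-- IRQ taken; context saved, return-PC = 4 --

FLAGS = (N=1, Z=0)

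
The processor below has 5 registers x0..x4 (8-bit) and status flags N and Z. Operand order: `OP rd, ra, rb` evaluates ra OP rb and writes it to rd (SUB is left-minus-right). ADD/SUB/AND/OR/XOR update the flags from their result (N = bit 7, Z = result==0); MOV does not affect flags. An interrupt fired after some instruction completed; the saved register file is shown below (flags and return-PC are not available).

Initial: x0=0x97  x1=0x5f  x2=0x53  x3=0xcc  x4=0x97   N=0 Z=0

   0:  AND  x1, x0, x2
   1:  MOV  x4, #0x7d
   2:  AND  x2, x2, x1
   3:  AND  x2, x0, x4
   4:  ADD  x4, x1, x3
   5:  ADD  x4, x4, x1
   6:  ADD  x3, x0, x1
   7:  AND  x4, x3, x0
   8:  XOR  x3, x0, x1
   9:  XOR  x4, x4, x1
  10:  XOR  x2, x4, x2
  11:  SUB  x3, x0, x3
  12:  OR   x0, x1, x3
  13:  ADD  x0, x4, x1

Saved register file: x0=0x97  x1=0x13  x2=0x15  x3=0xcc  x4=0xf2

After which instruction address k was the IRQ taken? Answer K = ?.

after  0: x0=0x97 x1=0x13 x2=0x53 x3=0xcc x4=0x97  N=0 Z=0
after  1: x0=0x97 x1=0x13 x2=0x53 x3=0xcc x4=0x7d  N=0 Z=0
after  2: x0=0x97 x1=0x13 x2=0x13 x3=0xcc x4=0x7d  N=0 Z=0
after  3: x0=0x97 x1=0x13 x2=0x15 x3=0xcc x4=0x7d  N=0 Z=0
after  4: x0=0x97 x1=0x13 x2=0x15 x3=0xcc x4=0xdf  N=1 Z=0
after  5: x0=0x97 x1=0x13 x2=0x15 x3=0xcc x4=0xf2  N=1 Z=0
-- IRQ taken; context saved, return-PC = 6 --

K = 5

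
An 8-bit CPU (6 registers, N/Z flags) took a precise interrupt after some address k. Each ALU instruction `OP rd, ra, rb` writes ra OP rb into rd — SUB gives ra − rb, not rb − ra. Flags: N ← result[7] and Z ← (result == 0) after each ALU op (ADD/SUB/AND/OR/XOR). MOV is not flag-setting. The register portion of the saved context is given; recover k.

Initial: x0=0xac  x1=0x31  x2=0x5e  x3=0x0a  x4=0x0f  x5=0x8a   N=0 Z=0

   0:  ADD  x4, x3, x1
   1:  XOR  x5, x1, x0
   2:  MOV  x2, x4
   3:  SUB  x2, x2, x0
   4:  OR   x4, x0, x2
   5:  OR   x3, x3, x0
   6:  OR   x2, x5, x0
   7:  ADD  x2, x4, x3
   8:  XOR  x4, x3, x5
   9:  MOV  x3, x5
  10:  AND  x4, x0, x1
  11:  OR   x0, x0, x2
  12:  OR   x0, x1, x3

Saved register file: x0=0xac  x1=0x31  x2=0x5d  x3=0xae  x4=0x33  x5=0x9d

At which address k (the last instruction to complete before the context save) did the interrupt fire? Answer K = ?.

K = 8

after  0: x0=0xac x1=0x31 x2=0x5e x3=0x0a x4=0x3b x5=0x8a  N=0 Z=0
after  1: x0=0xac x1=0x31 x2=0x5e x3=0x0a x4=0x3b x5=0x9d  N=1 Z=0
after  2: x0=0xac x1=0x31 x2=0x3b x3=0x0a x4=0x3b x5=0x9d  N=1 Z=0
after  3: x0=0xac x1=0x31 x2=0x8f x3=0x0a x4=0x3b x5=0x9d  N=1 Z=0
after  4: x0=0xac x1=0x31 x2=0x8f x3=0x0a x4=0xaf x5=0x9d  N=1 Z=0
after  5: x0=0xac x1=0x31 x2=0x8f x3=0xae x4=0xaf x5=0x9d  N=1 Z=0
after  6: x0=0xac x1=0x31 x2=0xbd x3=0xae x4=0xaf x5=0x9d  N=1 Z=0
after  7: x0=0xac x1=0x31 x2=0x5d x3=0xae x4=0xaf x5=0x9d  N=0 Z=0
after  8: x0=0xac x1=0x31 x2=0x5d x3=0xae x4=0x33 x5=0x9d  N=0 Z=0
-- IRQ taken; context saved, return-PC = 9 --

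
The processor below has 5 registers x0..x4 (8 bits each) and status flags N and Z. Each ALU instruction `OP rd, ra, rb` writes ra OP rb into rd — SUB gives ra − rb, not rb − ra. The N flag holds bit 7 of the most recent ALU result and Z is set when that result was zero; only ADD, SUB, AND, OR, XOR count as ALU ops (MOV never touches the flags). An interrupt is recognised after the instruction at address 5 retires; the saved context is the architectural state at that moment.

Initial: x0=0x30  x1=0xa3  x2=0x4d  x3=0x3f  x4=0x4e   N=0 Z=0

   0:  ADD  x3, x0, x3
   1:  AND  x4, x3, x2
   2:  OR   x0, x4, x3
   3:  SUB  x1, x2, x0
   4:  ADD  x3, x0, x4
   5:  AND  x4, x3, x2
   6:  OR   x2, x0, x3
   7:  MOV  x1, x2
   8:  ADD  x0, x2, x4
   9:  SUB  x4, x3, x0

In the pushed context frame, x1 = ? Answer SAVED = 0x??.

SAVED = 0xde

after  0: x0=0x30 x1=0xa3 x2=0x4d x3=0x6f x4=0x4e  N=0 Z=0
after  1: x0=0x30 x1=0xa3 x2=0x4d x3=0x6f x4=0x4d  N=0 Z=0
after  2: x0=0x6f x1=0xa3 x2=0x4d x3=0x6f x4=0x4d  N=0 Z=0
after  3: x0=0x6f x1=0xde x2=0x4d x3=0x6f x4=0x4d  N=1 Z=0
after  4: x0=0x6f x1=0xde x2=0x4d x3=0xbc x4=0x4d  N=1 Z=0
after  5: x0=0x6f x1=0xde x2=0x4d x3=0xbc x4=0x0c  N=0 Z=0
-- IRQ taken; context saved, return-PC = 6 --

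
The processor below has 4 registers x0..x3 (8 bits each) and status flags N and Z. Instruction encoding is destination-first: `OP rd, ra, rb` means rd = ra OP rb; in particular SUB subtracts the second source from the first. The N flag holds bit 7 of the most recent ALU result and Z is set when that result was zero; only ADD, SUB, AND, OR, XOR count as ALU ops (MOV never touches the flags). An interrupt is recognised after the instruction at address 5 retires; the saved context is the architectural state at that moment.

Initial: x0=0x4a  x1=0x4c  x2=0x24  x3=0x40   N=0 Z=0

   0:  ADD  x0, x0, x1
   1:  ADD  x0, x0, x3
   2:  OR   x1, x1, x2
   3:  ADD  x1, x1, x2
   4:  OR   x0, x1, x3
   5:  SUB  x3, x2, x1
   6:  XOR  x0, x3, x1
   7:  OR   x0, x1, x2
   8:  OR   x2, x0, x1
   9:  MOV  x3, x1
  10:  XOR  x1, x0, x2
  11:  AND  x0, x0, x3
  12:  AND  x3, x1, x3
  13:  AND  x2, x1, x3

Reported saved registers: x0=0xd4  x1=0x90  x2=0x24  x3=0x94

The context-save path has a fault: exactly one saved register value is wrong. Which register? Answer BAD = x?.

BAD = x0

after  0: x0=0x96 x1=0x4c x2=0x24 x3=0x40  N=1 Z=0
after  1: x0=0xd6 x1=0x4c x2=0x24 x3=0x40  N=1 Z=0
after  2: x0=0xd6 x1=0x6c x2=0x24 x3=0x40  N=0 Z=0
after  3: x0=0xd6 x1=0x90 x2=0x24 x3=0x40  N=1 Z=0
after  4: x0=0xd0 x1=0x90 x2=0x24 x3=0x40  N=1 Z=0
after  5: x0=0xd0 x1=0x90 x2=0x24 x3=0x94  N=1 Z=0
-- IRQ taken; context saved, return-PC = 6 --
mismatch: x0: reported 0xd4 vs actual 0xd0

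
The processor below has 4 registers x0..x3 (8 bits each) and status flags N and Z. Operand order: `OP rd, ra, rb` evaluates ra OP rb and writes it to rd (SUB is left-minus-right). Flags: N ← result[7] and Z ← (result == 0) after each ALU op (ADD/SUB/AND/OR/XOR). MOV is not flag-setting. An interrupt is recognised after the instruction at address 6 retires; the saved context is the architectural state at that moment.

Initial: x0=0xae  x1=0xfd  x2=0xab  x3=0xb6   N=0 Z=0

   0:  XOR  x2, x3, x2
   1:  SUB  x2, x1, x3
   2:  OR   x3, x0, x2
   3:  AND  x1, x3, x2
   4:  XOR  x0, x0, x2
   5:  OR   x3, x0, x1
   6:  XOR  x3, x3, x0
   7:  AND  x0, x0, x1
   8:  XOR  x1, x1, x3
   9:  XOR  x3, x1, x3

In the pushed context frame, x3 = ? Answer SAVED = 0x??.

after  0: x0=0xae x1=0xfd x2=0x1d x3=0xb6  N=0 Z=0
after  1: x0=0xae x1=0xfd x2=0x47 x3=0xb6  N=0 Z=0
after  2: x0=0xae x1=0xfd x2=0x47 x3=0xef  N=1 Z=0
after  3: x0=0xae x1=0x47 x2=0x47 x3=0xef  N=0 Z=0
after  4: x0=0xe9 x1=0x47 x2=0x47 x3=0xef  N=1 Z=0
after  5: x0=0xe9 x1=0x47 x2=0x47 x3=0xef  N=1 Z=0
after  6: x0=0xe9 x1=0x47 x2=0x47 x3=0x06  N=0 Z=0
-- IRQ taken; context saved, return-PC = 7 --

SAVED = 0x06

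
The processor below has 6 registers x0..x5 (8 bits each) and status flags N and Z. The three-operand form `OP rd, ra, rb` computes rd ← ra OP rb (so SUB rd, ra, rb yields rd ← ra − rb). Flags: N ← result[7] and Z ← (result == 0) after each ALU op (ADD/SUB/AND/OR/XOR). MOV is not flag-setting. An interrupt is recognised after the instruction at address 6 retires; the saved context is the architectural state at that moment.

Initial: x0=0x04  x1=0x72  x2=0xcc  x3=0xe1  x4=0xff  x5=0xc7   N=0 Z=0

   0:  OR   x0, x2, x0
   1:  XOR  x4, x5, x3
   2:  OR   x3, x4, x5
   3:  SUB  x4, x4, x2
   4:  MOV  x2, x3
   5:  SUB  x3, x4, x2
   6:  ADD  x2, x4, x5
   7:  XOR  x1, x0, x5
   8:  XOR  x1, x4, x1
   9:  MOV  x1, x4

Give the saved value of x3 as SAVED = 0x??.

after  0: x0=0xcc x1=0x72 x2=0xcc x3=0xe1 x4=0xff x5=0xc7  N=1 Z=0
after  1: x0=0xcc x1=0x72 x2=0xcc x3=0xe1 x4=0x26 x5=0xc7  N=0 Z=0
after  2: x0=0xcc x1=0x72 x2=0xcc x3=0xe7 x4=0x26 x5=0xc7  N=1 Z=0
after  3: x0=0xcc x1=0x72 x2=0xcc x3=0xe7 x4=0x5a x5=0xc7  N=0 Z=0
after  4: x0=0xcc x1=0x72 x2=0xe7 x3=0xe7 x4=0x5a x5=0xc7  N=0 Z=0
after  5: x0=0xcc x1=0x72 x2=0xe7 x3=0x73 x4=0x5a x5=0xc7  N=0 Z=0
after  6: x0=0xcc x1=0x72 x2=0x21 x3=0x73 x4=0x5a x5=0xc7  N=0 Z=0
-- IRQ taken; context saved, return-PC = 7 --

SAVED = 0x73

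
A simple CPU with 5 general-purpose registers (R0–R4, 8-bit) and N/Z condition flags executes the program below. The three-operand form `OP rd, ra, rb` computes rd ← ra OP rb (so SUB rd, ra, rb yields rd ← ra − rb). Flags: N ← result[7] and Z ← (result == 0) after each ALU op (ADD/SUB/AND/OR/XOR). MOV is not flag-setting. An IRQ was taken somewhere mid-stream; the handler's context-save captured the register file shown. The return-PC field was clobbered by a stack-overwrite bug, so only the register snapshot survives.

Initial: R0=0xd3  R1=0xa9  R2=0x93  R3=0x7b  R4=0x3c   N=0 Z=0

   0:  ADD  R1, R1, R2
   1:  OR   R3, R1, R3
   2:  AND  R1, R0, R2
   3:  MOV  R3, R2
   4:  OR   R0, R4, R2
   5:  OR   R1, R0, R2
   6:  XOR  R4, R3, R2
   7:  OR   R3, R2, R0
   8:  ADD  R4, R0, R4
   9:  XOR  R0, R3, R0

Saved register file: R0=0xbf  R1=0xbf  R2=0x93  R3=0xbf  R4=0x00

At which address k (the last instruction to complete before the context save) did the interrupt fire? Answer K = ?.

K = 7

after  0: R0=0xd3 R1=0x3c R2=0x93 R3=0x7b R4=0x3c  N=0 Z=0
after  1: R0=0xd3 R1=0x3c R2=0x93 R3=0x7f R4=0x3c  N=0 Z=0
after  2: R0=0xd3 R1=0x93 R2=0x93 R3=0x7f R4=0x3c  N=1 Z=0
after  3: R0=0xd3 R1=0x93 R2=0x93 R3=0x93 R4=0x3c  N=1 Z=0
after  4: R0=0xbf R1=0x93 R2=0x93 R3=0x93 R4=0x3c  N=1 Z=0
after  5: R0=0xbf R1=0xbf R2=0x93 R3=0x93 R4=0x3c  N=1 Z=0
after  6: R0=0xbf R1=0xbf R2=0x93 R3=0x93 R4=0x00  N=0 Z=1
after  7: R0=0xbf R1=0xbf R2=0x93 R3=0xbf R4=0x00  N=1 Z=0
-- IRQ taken; context saved, return-PC = 8 --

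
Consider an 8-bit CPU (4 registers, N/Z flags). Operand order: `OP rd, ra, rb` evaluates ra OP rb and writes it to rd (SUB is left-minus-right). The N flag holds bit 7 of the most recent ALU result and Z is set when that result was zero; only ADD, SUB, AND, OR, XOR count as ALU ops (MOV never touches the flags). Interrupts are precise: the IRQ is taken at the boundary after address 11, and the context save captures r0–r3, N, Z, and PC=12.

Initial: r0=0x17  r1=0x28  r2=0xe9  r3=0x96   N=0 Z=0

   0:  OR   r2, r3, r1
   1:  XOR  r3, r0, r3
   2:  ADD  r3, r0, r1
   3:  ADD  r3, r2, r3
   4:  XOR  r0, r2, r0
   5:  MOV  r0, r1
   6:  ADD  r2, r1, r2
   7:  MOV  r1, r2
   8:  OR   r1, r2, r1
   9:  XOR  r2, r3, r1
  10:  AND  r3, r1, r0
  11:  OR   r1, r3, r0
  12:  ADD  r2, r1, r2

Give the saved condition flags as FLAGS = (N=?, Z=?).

FLAGS = (N=0, Z=0)

after  0: r0=0x17 r1=0x28 r2=0xbe r3=0x96  N=1 Z=0
after  1: r0=0x17 r1=0x28 r2=0xbe r3=0x81  N=1 Z=0
after  2: r0=0x17 r1=0x28 r2=0xbe r3=0x3f  N=0 Z=0
after  3: r0=0x17 r1=0x28 r2=0xbe r3=0xfd  N=1 Z=0
after  4: r0=0xa9 r1=0x28 r2=0xbe r3=0xfd  N=1 Z=0
after  5: r0=0x28 r1=0x28 r2=0xbe r3=0xfd  N=1 Z=0
after  6: r0=0x28 r1=0x28 r2=0xe6 r3=0xfd  N=1 Z=0
after  7: r0=0x28 r1=0xe6 r2=0xe6 r3=0xfd  N=1 Z=0
after  8: r0=0x28 r1=0xe6 r2=0xe6 r3=0xfd  N=1 Z=0
after  9: r0=0x28 r1=0xe6 r2=0x1b r3=0xfd  N=0 Z=0
after 10: r0=0x28 r1=0xe6 r2=0x1b r3=0x20  N=0 Z=0
after 11: r0=0x28 r1=0x28 r2=0x1b r3=0x20  N=0 Z=0
-- IRQ taken; context saved, return-PC = 12 --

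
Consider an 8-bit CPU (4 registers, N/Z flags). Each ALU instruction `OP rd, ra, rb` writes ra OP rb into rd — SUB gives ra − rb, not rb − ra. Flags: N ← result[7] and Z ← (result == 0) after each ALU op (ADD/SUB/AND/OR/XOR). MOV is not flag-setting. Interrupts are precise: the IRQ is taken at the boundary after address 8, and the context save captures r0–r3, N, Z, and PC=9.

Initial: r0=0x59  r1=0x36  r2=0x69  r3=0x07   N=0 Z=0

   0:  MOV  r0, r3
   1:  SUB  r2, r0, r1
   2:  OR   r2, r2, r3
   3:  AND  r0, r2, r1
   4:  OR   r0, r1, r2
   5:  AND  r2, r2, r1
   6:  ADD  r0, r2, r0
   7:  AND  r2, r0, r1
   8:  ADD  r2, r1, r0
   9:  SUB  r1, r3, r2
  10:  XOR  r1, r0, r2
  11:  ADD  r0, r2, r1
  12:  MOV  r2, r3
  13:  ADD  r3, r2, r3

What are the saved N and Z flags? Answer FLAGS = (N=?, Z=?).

FLAGS = (N=0, Z=0)

after  0: r0=0x07 r1=0x36 r2=0x69 r3=0x07  N=0 Z=0
after  1: r0=0x07 r1=0x36 r2=0xd1 r3=0x07  N=1 Z=0
after  2: r0=0x07 r1=0x36 r2=0xd7 r3=0x07  N=1 Z=0
after  3: r0=0x16 r1=0x36 r2=0xd7 r3=0x07  N=0 Z=0
after  4: r0=0xf7 r1=0x36 r2=0xd7 r3=0x07  N=1 Z=0
after  5: r0=0xf7 r1=0x36 r2=0x16 r3=0x07  N=0 Z=0
after  6: r0=0x0d r1=0x36 r2=0x16 r3=0x07  N=0 Z=0
after  7: r0=0x0d r1=0x36 r2=0x04 r3=0x07  N=0 Z=0
after  8: r0=0x0d r1=0x36 r2=0x43 r3=0x07  N=0 Z=0
-- IRQ taken; context saved, return-PC = 9 --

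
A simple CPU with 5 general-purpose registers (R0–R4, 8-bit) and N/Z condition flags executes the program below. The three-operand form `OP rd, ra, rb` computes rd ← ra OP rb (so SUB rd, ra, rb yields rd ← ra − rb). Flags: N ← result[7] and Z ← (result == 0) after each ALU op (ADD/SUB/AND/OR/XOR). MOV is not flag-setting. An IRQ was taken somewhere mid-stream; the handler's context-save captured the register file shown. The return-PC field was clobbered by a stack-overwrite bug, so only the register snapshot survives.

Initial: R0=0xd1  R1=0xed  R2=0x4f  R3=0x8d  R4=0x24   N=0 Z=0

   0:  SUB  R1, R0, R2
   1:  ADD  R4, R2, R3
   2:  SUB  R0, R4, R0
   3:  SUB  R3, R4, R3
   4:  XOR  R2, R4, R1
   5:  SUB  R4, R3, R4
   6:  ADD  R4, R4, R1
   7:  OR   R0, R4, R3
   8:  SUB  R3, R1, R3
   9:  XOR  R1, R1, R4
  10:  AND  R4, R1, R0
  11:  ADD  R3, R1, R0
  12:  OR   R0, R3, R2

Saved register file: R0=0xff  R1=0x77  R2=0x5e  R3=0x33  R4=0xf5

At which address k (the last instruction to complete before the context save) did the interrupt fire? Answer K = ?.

K = 9

after  0: R0=0xd1 R1=0x82 R2=0x4f R3=0x8d R4=0x24  N=1 Z=0
after  1: R0=0xd1 R1=0x82 R2=0x4f R3=0x8d R4=0xdc  N=1 Z=0
after  2: R0=0x0b R1=0x82 R2=0x4f R3=0x8d R4=0xdc  N=0 Z=0
after  3: R0=0x0b R1=0x82 R2=0x4f R3=0x4f R4=0xdc  N=0 Z=0
after  4: R0=0x0b R1=0x82 R2=0x5e R3=0x4f R4=0xdc  N=0 Z=0
after  5: R0=0x0b R1=0x82 R2=0x5e R3=0x4f R4=0x73  N=0 Z=0
after  6: R0=0x0b R1=0x82 R2=0x5e R3=0x4f R4=0xf5  N=1 Z=0
after  7: R0=0xff R1=0x82 R2=0x5e R3=0x4f R4=0xf5  N=1 Z=0
after  8: R0=0xff R1=0x82 R2=0x5e R3=0x33 R4=0xf5  N=0 Z=0
after  9: R0=0xff R1=0x77 R2=0x5e R3=0x33 R4=0xf5  N=0 Z=0
-- IRQ taken; context saved, return-PC = 10 --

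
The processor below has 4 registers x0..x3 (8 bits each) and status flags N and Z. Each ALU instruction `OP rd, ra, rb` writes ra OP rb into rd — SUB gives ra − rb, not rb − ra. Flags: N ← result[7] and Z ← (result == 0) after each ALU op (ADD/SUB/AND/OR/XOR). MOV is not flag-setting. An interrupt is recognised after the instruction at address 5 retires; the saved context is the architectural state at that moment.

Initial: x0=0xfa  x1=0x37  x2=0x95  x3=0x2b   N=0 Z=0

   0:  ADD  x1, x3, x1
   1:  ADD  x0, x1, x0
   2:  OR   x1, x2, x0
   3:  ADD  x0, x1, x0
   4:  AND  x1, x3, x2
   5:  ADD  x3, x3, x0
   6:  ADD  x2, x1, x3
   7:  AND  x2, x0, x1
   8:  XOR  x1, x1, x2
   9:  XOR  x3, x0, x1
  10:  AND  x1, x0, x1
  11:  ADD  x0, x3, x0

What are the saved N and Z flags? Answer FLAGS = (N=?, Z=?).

FLAGS = (N=0, Z=0)

after  0: x0=0xfa x1=0x62 x2=0x95 x3=0x2b  N=0 Z=0
after  1: x0=0x5c x1=0x62 x2=0x95 x3=0x2b  N=0 Z=0
after  2: x0=0x5c x1=0xdd x2=0x95 x3=0x2b  N=1 Z=0
after  3: x0=0x39 x1=0xdd x2=0x95 x3=0x2b  N=0 Z=0
after  4: x0=0x39 x1=0x01 x2=0x95 x3=0x2b  N=0 Z=0
after  5: x0=0x39 x1=0x01 x2=0x95 x3=0x64  N=0 Z=0
-- IRQ taken; context saved, return-PC = 6 --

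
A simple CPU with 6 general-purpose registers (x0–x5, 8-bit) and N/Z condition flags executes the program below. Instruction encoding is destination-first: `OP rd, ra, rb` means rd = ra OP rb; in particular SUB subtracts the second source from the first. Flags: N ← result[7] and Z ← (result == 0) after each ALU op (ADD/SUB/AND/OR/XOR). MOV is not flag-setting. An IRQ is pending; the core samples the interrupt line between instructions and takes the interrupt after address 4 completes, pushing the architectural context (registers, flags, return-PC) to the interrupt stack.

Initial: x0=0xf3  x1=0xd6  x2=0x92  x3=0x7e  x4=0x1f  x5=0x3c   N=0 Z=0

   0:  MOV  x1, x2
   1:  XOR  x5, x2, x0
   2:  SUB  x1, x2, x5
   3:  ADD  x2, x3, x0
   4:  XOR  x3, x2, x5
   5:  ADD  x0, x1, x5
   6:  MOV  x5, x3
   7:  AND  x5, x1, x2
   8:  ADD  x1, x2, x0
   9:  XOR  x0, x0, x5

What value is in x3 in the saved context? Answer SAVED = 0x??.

after  0: x0=0xf3 x1=0x92 x2=0x92 x3=0x7e x4=0x1f x5=0x3c  N=0 Z=0
after  1: x0=0xf3 x1=0x92 x2=0x92 x3=0x7e x4=0x1f x5=0x61  N=0 Z=0
after  2: x0=0xf3 x1=0x31 x2=0x92 x3=0x7e x4=0x1f x5=0x61  N=0 Z=0
after  3: x0=0xf3 x1=0x31 x2=0x71 x3=0x7e x4=0x1f x5=0x61  N=0 Z=0
after  4: x0=0xf3 x1=0x31 x2=0x71 x3=0x10 x4=0x1f x5=0x61  N=0 Z=0
-- IRQ taken; context saved, return-PC = 5 --

SAVED = 0x10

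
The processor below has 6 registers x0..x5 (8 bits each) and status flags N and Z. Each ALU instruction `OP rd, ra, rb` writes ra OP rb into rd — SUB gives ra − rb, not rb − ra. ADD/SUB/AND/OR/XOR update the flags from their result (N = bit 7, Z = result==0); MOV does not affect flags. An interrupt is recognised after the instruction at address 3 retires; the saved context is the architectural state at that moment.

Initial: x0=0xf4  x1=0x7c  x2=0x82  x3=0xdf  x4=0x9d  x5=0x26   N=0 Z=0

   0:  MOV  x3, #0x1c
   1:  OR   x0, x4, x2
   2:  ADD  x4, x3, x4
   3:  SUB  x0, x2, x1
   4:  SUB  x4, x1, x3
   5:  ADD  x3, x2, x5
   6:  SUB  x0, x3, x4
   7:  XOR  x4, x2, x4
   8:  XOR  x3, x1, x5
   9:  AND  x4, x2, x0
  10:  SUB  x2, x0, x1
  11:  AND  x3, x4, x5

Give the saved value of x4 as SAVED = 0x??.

after  0: x0=0xf4 x1=0x7c x2=0x82 x3=0x1c x4=0x9d x5=0x26  N=0 Z=0
after  1: x0=0x9f x1=0x7c x2=0x82 x3=0x1c x4=0x9d x5=0x26  N=1 Z=0
after  2: x0=0x9f x1=0x7c x2=0x82 x3=0x1c x4=0xb9 x5=0x26  N=1 Z=0
after  3: x0=0x06 x1=0x7c x2=0x82 x3=0x1c x4=0xb9 x5=0x26  N=0 Z=0
-- IRQ taken; context saved, return-PC = 4 --

SAVED = 0xb9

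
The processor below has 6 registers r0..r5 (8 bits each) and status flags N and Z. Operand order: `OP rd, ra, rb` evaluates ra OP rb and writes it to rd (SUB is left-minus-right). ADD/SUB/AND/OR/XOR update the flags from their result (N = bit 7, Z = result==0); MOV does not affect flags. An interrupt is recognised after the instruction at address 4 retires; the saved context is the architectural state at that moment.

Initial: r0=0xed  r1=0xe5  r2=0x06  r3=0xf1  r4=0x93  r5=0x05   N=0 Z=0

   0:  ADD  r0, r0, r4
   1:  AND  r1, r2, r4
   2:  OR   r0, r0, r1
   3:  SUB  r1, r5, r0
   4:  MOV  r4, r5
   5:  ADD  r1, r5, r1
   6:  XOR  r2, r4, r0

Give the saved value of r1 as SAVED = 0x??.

SAVED = 0x83

after  0: r0=0x80 r1=0xe5 r2=0x06 r3=0xf1 r4=0x93 r5=0x05  N=1 Z=0
after  1: r0=0x80 r1=0x02 r2=0x06 r3=0xf1 r4=0x93 r5=0x05  N=0 Z=0
after  2: r0=0x82 r1=0x02 r2=0x06 r3=0xf1 r4=0x93 r5=0x05  N=1 Z=0
after  3: r0=0x82 r1=0x83 r2=0x06 r3=0xf1 r4=0x93 r5=0x05  N=1 Z=0
after  4: r0=0x82 r1=0x83 r2=0x06 r3=0xf1 r4=0x05 r5=0x05  N=1 Z=0
-- IRQ taken; context saved, return-PC = 5 --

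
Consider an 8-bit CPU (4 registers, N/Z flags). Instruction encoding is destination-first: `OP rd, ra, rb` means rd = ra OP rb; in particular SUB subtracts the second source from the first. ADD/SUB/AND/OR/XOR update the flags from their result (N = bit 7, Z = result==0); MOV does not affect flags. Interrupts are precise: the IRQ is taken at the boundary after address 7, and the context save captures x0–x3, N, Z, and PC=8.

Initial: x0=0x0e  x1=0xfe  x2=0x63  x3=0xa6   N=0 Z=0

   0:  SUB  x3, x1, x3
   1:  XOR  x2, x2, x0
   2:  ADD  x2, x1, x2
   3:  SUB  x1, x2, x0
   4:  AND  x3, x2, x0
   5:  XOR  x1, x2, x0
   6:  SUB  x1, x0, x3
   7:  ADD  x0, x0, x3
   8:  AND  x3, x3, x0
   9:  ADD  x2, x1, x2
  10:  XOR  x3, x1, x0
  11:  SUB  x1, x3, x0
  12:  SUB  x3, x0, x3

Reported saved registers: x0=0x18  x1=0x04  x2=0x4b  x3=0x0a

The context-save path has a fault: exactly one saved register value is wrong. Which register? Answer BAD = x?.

BAD = x2

after  0: x0=0x0e x1=0xfe x2=0x63 x3=0x58  N=0 Z=0
after  1: x0=0x0e x1=0xfe x2=0x6d x3=0x58  N=0 Z=0
after  2: x0=0x0e x1=0xfe x2=0x6b x3=0x58  N=0 Z=0
after  3: x0=0x0e x1=0x5d x2=0x6b x3=0x58  N=0 Z=0
after  4: x0=0x0e x1=0x5d x2=0x6b x3=0x0a  N=0 Z=0
after  5: x0=0x0e x1=0x65 x2=0x6b x3=0x0a  N=0 Z=0
after  6: x0=0x0e x1=0x04 x2=0x6b x3=0x0a  N=0 Z=0
after  7: x0=0x18 x1=0x04 x2=0x6b x3=0x0a  N=0 Z=0
-- IRQ taken; context saved, return-PC = 8 --
mismatch: x2: reported 0x4b vs actual 0x6b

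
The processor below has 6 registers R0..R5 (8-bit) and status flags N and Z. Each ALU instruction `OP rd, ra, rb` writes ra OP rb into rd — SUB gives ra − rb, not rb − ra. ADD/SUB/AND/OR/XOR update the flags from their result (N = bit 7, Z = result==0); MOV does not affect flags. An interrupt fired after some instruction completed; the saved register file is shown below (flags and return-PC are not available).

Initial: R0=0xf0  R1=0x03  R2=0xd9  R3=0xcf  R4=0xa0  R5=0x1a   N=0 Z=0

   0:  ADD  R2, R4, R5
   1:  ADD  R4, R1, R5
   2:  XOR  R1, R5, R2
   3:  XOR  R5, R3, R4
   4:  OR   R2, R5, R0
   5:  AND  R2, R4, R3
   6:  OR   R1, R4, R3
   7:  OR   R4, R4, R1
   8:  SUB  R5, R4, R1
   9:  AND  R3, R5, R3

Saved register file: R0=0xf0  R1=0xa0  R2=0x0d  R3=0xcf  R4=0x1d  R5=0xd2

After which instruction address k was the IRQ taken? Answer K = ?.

after  0: R0=0xf0 R1=0x03 R2=0xba R3=0xcf R4=0xa0 R5=0x1a  N=1 Z=0
after  1: R0=0xf0 R1=0x03 R2=0xba R3=0xcf R4=0x1d R5=0x1a  N=0 Z=0
after  2: R0=0xf0 R1=0xa0 R2=0xba R3=0xcf R4=0x1d R5=0x1a  N=1 Z=0
after  3: R0=0xf0 R1=0xa0 R2=0xba R3=0xcf R4=0x1d R5=0xd2  N=1 Z=0
after  4: R0=0xf0 R1=0xa0 R2=0xf2 R3=0xcf R4=0x1d R5=0xd2  N=1 Z=0
after  5: R0=0xf0 R1=0xa0 R2=0x0d R3=0xcf R4=0x1d R5=0xd2  N=0 Z=0
-- IRQ taken; context saved, return-PC = 6 --

K = 5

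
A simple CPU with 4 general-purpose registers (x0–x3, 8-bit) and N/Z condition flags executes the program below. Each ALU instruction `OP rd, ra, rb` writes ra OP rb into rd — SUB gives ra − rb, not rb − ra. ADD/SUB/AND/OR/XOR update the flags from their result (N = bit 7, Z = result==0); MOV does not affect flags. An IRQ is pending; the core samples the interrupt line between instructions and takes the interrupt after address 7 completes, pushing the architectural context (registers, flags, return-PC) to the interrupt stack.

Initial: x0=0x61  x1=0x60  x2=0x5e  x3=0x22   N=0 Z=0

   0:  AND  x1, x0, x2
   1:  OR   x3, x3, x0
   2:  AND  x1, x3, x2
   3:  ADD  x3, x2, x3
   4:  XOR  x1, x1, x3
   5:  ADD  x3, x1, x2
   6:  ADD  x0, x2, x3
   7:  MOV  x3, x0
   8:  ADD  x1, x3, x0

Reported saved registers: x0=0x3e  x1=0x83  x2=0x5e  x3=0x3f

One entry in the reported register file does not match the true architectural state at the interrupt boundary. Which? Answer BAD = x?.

BAD = x0

after  0: x0=0x61 x1=0x40 x2=0x5e x3=0x22  N=0 Z=0
after  1: x0=0x61 x1=0x40 x2=0x5e x3=0x63  N=0 Z=0
after  2: x0=0x61 x1=0x42 x2=0x5e x3=0x63  N=0 Z=0
after  3: x0=0x61 x1=0x42 x2=0x5e x3=0xc1  N=1 Z=0
after  4: x0=0x61 x1=0x83 x2=0x5e x3=0xc1  N=1 Z=0
after  5: x0=0x61 x1=0x83 x2=0x5e x3=0xe1  N=1 Z=0
after  6: x0=0x3f x1=0x83 x2=0x5e x3=0xe1  N=0 Z=0
after  7: x0=0x3f x1=0x83 x2=0x5e x3=0x3f  N=0 Z=0
-- IRQ taken; context saved, return-PC = 8 --
mismatch: x0: reported 0x3e vs actual 0x3f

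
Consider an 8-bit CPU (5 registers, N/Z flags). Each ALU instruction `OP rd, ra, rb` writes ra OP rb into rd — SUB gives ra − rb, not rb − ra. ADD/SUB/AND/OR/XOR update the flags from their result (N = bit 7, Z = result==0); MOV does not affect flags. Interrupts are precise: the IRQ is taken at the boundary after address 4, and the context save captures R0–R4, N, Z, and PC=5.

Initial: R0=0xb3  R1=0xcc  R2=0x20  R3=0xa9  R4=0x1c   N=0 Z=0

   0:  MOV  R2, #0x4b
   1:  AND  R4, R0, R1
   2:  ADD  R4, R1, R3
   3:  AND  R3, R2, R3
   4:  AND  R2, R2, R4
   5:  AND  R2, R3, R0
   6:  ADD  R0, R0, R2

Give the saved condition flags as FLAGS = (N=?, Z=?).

after  0: R0=0xb3 R1=0xcc R2=0x4b R3=0xa9 R4=0x1c  N=0 Z=0
after  1: R0=0xb3 R1=0xcc R2=0x4b R3=0xa9 R4=0x80  N=1 Z=0
after  2: R0=0xb3 R1=0xcc R2=0x4b R3=0xa9 R4=0x75  N=0 Z=0
after  3: R0=0xb3 R1=0xcc R2=0x4b R3=0x09 R4=0x75  N=0 Z=0
after  4: R0=0xb3 R1=0xcc R2=0x41 R3=0x09 R4=0x75  N=0 Z=0
-- IRQ taken; context saved, return-PC = 5 --

FLAGS = (N=0, Z=0)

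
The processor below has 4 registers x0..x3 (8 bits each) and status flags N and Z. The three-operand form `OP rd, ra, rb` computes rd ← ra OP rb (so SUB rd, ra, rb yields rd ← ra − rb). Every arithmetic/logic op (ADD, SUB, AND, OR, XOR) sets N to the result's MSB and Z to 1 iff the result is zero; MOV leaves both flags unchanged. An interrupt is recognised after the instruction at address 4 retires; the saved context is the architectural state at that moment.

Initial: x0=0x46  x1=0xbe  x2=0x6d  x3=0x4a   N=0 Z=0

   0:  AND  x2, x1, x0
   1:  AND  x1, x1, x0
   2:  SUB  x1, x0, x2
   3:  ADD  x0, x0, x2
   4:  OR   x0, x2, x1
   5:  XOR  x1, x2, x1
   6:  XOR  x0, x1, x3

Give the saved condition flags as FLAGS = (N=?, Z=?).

FLAGS = (N=0, Z=0)

after  0: x0=0x46 x1=0xbe x2=0x06 x3=0x4a  N=0 Z=0
after  1: x0=0x46 x1=0x06 x2=0x06 x3=0x4a  N=0 Z=0
after  2: x0=0x46 x1=0x40 x2=0x06 x3=0x4a  N=0 Z=0
after  3: x0=0x4c x1=0x40 x2=0x06 x3=0x4a  N=0 Z=0
after  4: x0=0x46 x1=0x40 x2=0x06 x3=0x4a  N=0 Z=0
-- IRQ taken; context saved, return-PC = 5 --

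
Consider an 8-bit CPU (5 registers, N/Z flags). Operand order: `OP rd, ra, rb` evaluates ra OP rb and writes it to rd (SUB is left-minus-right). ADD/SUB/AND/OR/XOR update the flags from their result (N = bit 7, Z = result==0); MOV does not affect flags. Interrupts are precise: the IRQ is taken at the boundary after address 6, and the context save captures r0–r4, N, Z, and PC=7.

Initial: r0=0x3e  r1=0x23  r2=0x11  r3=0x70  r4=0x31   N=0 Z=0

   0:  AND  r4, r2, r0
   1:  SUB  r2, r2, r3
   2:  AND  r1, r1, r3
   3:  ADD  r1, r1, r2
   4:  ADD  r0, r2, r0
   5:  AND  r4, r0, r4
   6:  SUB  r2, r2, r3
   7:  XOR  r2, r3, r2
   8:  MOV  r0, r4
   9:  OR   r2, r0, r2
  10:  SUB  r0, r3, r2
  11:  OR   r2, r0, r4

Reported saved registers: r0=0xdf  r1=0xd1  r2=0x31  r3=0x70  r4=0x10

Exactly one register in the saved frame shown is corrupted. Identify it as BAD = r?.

after  0: r0=0x3e r1=0x23 r2=0x11 r3=0x70 r4=0x10  N=0 Z=0
after  1: r0=0x3e r1=0x23 r2=0xa1 r3=0x70 r4=0x10  N=1 Z=0
after  2: r0=0x3e r1=0x20 r2=0xa1 r3=0x70 r4=0x10  N=0 Z=0
after  3: r0=0x3e r1=0xc1 r2=0xa1 r3=0x70 r4=0x10  N=1 Z=0
after  4: r0=0xdf r1=0xc1 r2=0xa1 r3=0x70 r4=0x10  N=1 Z=0
after  5: r0=0xdf r1=0xc1 r2=0xa1 r3=0x70 r4=0x10  N=0 Z=0
after  6: r0=0xdf r1=0xc1 r2=0x31 r3=0x70 r4=0x10  N=0 Z=0
-- IRQ taken; context saved, return-PC = 7 --
mismatch: r1: reported 0xd1 vs actual 0xc1

BAD = r1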